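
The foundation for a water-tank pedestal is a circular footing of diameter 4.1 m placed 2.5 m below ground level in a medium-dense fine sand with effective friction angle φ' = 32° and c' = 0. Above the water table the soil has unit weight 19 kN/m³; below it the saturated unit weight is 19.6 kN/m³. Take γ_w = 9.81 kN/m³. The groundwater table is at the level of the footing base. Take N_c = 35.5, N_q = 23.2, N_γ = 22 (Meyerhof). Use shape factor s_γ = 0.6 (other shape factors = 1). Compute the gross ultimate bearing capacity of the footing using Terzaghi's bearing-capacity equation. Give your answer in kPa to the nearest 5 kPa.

Effective surcharge at the founding depth q = γ·D_f = 19 × 2.5 = 47.5 kPa.
The water table coincides with the base, so in the self-weight term γ → γ' = 9.79 kN/m³.
q_ult = q·N_q + 0.5·γ·B·N_γ·s_γ
     = 47.5 × 23.2 + 0.5 × 9.79 × 4.1 × 22 × 0.6
     = 1102 + 264.92 = 1366.9 kPa.

q_ult ≈ 1365 kPa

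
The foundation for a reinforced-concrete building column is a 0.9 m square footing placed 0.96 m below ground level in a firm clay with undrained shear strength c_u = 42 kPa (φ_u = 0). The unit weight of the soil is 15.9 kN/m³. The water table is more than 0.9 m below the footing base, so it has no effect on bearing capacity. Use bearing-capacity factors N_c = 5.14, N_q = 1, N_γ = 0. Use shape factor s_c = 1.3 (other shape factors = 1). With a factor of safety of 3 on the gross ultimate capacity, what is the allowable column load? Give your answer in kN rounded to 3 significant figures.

P_all ≈ 79.9 kN

Effective surcharge at the founding depth q = γ·D_f = 15.9 × 0.96 = 15.264 kPa.
q_ult = c·N_c·s_c + q·N_q
     = 42 × 5.14 × 1.3 + 15.264 × 1
     = 280.64 + 15.264 = 295.91 kPa.
Gross allowable pressure q_all = 295.91 / 3 = 98.636 kPa.
Footing area = 0.81 m², so allowable column load = 98.636 × 0.81 = 79.895 kN.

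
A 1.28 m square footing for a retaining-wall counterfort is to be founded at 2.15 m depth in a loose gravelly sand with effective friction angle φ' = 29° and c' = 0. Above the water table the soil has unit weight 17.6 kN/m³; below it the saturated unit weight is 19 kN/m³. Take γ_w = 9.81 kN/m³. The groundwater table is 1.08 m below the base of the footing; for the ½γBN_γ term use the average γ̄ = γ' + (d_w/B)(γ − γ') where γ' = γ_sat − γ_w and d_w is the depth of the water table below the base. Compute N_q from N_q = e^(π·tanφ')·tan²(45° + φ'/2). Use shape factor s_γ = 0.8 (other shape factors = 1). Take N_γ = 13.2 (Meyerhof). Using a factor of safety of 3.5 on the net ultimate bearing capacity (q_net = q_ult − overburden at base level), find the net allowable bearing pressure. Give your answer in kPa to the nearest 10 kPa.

N_q = e^(π·tan29°)·tan²(59.5°) = 16.44.
Effective surcharge at the founding depth q = γ·D_f = 17.6 × 2.15 = 37.84 kPa.
With d_w = 1.08 m < B, γ̄ = 9.19 + (1.08/1.28) × (17.6 − 9.19) = 16.286 kN/m³.
q_ult = q·N_q + 0.5·γ·B·N_γ·s_γ
     = 37.84 × 16.443 + 0.5 × 16.286 × 1.28 × 13.2 × 0.8
     = 622.21 + 110.07 = 732.28 kPa.
q_net = 732.28 − 37.84 = 694.44 kPa.
q_all(net) = 694.44 / 3.5 = 198.41 kPa.

q_all(net) ≈ 200 kPa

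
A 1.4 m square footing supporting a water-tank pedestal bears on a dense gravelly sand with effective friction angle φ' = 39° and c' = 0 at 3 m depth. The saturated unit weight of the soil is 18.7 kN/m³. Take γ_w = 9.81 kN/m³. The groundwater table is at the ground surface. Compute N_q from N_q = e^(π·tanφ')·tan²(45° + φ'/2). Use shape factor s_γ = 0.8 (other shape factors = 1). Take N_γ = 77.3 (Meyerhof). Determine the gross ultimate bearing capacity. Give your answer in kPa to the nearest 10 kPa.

q_ult ≈ 1880 kPa

tan39° = 0.8098, so N_q = e^(π×0.8098)·tan²(64.5°) = 12.731 × 4.395 = 55.96.
Water table at ground surface, so effective unit weight γ' = 18.7 − 9.81 = 8.89 kN/m³ is used throughout; overburden q = 8.89 × 3 = 26.67 kPa; the same γ' applies in the ½γBN_γ term.
Surcharge term q·N_q = 26.67 × 55.957 = 1492.4 kPa; self-weight term 0.5·γ·B·N_γ·s_γ = 0.5 × 8.89 × 1.4 × 77.3 × 0.8 = 384.83 kPa.
q_ult = 1492.4 + 384.83 = 1877.2 kPa.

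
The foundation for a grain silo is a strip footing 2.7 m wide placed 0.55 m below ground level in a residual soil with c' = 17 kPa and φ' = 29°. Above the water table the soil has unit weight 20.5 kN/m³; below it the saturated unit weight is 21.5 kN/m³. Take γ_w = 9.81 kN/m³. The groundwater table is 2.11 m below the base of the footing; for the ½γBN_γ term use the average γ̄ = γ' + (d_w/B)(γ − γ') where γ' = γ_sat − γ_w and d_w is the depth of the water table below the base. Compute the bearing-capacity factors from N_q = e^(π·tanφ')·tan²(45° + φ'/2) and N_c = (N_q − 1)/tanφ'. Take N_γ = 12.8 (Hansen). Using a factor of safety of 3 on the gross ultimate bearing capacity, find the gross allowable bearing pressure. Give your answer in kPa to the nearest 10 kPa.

N_q = e^(π·tan29°)·tan²(59.5°) = 16.44; N_c = (N_q − 1)/tanφ' = 27.86.
q = γ·D_f = 20.5 × 0.55 = 11.275 kPa.
γ' = 11.69 kN/m³; averaging over the depth B below the base, γ̄ = γ' + (d_w/B)(γ − γ') = 18.575 kN/m³.
c·N_c = 17 × 27.86 = 473.63 kPa
q·N_q = 11.275 × 16.443 = 185.4 kPa
0.5·γ·B·N_γ = 0.5 × 18.575 × 2.7 × 12.8 = 320.97 kPa
q_ult = 473.63 + 185.4 + 320.97 = 980 kPa.
q_all = 980 / 3 = 326.67 kPa.

q_all ≈ 330 kPa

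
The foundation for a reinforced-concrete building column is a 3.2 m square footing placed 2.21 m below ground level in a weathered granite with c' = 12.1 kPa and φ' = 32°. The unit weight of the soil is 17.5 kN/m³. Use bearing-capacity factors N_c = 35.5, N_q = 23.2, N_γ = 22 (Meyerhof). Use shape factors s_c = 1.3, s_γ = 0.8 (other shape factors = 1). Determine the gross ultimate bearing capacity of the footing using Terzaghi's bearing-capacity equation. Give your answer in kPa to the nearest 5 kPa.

q_ult ≈ 1950 kPa

Effective surcharge at the founding depth q = γ·D_f = 17.5 × 2.21 = 38.675 kPa.
q_ult = c·N_c·s_c + q·N_q + 0.5·γ·B·N_γ·s_γ
     = 12.1 × 35.5 × 1.3 + 38.675 × 23.2 + 0.5 × 17.5 × 3.2 × 22 × 0.8
     = 558.42 + 897.26 + 492.8 = 1948.5 kPa.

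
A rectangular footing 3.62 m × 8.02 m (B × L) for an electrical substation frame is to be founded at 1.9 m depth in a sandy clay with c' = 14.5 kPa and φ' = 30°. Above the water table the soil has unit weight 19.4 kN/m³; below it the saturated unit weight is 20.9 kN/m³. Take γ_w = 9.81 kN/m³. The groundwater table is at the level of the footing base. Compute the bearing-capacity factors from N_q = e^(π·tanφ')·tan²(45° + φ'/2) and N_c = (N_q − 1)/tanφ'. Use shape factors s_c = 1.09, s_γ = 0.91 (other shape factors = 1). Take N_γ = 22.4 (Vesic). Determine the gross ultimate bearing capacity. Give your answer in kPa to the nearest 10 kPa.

tan30° = 0.5774, so N_q = e^(π×0.5774)·tan²(60°) = 6.134 × 3.0 = 18.4.
N_c = (18.4 − 1)/tan30° = 30.14.
Overburden at base level: q = 19.4 × 1.9 = 36.86 kPa.
Below the base the soil is submerged, so the ½γBN_γ term uses γ' = 20.9 − 9.81 = 11.09 kN/m³.
Cohesion term c·N_c·s_c = 14.5 × 30.14 × 1.09 = 476.36 kPa; surcharge term q·N_q = 36.86 × 18.401 = 678.27 kPa; self-weight term 0.5·γ·B·N_γ·s_γ = 0.5 × 11.09 × 3.62 × 22.4 × 0.91 = 409.17 kPa.
q_ult = 476.36 + 678.27 + 409.17 = 1563.8 kPa.

q_ult ≈ 1560 kPa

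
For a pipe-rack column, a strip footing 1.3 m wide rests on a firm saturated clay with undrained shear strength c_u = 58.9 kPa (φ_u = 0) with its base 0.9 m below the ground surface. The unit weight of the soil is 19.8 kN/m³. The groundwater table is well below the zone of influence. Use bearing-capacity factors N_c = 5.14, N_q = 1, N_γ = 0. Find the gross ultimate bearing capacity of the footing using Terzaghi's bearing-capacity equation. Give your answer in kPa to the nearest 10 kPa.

Effective surcharge at the founding depth q = γ·D_f = 19.8 × 0.9 = 17.82 kPa.
q_ult = c·N_c + q·N_q
     = 58.9 × 5.14 + 17.82 × 1
     = 302.75 + 17.82 = 320.57 kPa.

q_ult ≈ 320 kPa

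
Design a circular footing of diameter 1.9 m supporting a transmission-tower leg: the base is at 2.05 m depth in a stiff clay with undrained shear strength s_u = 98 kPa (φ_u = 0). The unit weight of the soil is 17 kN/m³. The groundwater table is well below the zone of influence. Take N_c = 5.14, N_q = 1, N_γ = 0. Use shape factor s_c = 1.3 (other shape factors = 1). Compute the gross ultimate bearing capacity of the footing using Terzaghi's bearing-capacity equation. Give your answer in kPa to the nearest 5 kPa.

q_ult ≈ 690 kPa

Overburden at base level: q = 17 × 2.05 = 34.85 kPa.
Cohesion term c·N_c·s_c = 98 × 5.14 × 1.3 = 654.84 kPa; surcharge term q·N_q = 34.85 × 1 = 34.85 kPa.
q_ult = 654.84 + 34.85 = 689.69 kPa.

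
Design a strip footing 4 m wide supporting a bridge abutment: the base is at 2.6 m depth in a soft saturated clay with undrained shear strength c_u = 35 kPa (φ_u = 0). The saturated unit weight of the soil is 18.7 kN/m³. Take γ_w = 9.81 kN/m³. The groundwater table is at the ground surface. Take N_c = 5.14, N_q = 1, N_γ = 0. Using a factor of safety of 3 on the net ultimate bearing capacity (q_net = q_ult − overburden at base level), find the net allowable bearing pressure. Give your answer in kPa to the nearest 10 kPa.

q_all(net) ≈ 60 kPa

With the water table at the surface the whole profile is submerged: γ' = 18.7 − 9.81 = 8.89 kN/m³, so q = γ'·D_f = 23.114 kPa.
q_ult = c·N_c + q·N_q
     = 35 × 5.14 + 23.114 × 1
     = 179.9 + 23.114 = 203.01 kPa.
q_net = 203.01 − 23.114 = 179.9 kPa.
q_all(net) = 179.9 / 3 = 59.967 kPa.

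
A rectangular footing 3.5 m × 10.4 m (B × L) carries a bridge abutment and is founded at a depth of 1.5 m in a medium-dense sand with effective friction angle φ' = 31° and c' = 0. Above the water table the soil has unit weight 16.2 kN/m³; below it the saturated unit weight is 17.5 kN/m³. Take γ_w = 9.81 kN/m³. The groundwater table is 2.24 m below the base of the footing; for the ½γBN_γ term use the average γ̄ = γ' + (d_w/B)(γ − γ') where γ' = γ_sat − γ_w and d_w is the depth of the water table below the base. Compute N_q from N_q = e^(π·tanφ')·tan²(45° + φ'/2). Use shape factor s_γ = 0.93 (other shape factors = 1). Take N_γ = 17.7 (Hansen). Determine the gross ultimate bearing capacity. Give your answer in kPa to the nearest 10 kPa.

q_ult ≈ 880 kPa

tan31° = 0.6009, so N_q = e^(π×0.6009)·tan²(60.5°) = 6.604 × 3.124 = 20.63.
q = γ·D_f = 16.2 × 1.5 = 24.3 kPa.
γ' = 7.69 kN/m³; averaging over the depth B below the base, γ̄ = γ' + (d_w/B)(γ − γ') = 13.136 kN/m³.
q·N_q = 24.3 × 20.631 = 501.33 kPa
0.5·γ·B·N_γ·s_γ = 0.5 × 13.136 × 3.5 × 17.7 × 0.93 = 378.42 kPa
q_ult = 501.33 + 378.42 = 879.75 kPa.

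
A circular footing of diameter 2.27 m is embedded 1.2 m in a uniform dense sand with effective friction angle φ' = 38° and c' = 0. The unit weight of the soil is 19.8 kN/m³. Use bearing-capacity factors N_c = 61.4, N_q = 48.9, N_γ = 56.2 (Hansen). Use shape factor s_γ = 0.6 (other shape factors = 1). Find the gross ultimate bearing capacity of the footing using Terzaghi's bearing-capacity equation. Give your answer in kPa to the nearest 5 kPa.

q = γ·D_f = 19.8 × 1.2 = 23.76 kPa.
q·N_q = 23.76 × 48.9 = 1161.9 kPa
0.5·γ·B·N_γ·s_γ = 0.5 × 19.8 × 2.27 × 56.2 × 0.6 = 757.79 kPa
q_ult = 1161.9 + 757.79 = 1919.7 kPa.

q_ult ≈ 1920 kPa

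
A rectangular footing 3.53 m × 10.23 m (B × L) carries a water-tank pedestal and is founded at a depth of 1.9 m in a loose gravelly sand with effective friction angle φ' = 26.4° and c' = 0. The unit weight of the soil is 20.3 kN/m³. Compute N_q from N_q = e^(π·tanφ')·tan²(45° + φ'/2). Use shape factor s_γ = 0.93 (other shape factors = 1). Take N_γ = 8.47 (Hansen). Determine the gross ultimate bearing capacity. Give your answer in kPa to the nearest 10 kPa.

tan26.4° = 0.4964, so N_q = e^(π×0.4964)·tan²(58.2°) = 4.756 × 2.601 = 12.37.
q = γ·D_f = 20.3 × 1.9 = 38.57 kPa.
q·N_q = 38.57 × 12.373 = 477.21 kPa
0.5·γ·B·N_γ·s_γ = 0.5 × 20.3 × 3.53 × 8.47 × 0.93 = 282.23 kPa
q_ult = 477.21 + 282.23 = 759.45 kPa.

q_ult ≈ 760 kPa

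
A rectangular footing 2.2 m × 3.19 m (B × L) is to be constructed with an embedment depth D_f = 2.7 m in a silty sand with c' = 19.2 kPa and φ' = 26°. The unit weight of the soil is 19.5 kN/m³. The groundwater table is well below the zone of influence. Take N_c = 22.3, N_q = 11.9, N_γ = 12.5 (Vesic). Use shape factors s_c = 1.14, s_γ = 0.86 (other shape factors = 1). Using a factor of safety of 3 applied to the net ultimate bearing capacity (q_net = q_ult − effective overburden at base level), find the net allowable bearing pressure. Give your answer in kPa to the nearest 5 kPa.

q_all(net) ≈ 430 kPa

q = γ·D_f = 19.5 × 2.7 = 52.65 kPa.
c·N_c·s_c = 19.2 × 22.3 × 1.14 = 488.1 kPa
q·N_q = 52.65 × 11.9 = 626.54 kPa
0.5·γ·B·N_γ·s_γ = 0.5 × 19.5 × 2.2 × 12.5 × 0.86 = 230.59 kPa
q_ult = 488.1 + 626.54 + 230.59 = 1345.2 kPa.
Net ultimate: q_net = 1345.2 − 52.65 = 1292.6 kPa.
q_all(net) = 1292.6 / 3 = 430.86 kPa.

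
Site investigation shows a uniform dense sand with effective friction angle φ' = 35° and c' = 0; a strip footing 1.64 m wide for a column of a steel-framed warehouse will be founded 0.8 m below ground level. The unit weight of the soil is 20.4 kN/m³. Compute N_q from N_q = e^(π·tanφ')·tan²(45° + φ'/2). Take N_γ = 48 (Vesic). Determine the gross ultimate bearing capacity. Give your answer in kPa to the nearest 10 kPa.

tan35° = 0.7002, so N_q = e^(π×0.7002)·tan²(62.5°) = 9.023 × 3.69 = 33.3.
q = γ·D_f = 20.4 × 0.8 = 16.32 kPa.
q·N_q = 16.32 × 33.296 = 543.39 kPa
0.5·γ·B·N_γ = 0.5 × 20.4 × 1.64 × 48 = 802.94 kPa
q_ult = 543.39 + 802.94 = 1346.3 kPa.

q_ult ≈ 1350 kPa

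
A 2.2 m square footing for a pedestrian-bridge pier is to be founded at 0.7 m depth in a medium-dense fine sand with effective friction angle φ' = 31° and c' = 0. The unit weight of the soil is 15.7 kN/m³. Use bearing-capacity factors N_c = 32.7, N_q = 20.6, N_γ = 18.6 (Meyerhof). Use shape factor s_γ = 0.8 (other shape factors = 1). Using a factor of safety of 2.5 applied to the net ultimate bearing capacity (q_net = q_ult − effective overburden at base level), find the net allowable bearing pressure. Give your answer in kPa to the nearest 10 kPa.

q_all(net) ≈ 190 kPa

Overburden at base level: q = 15.7 × 0.7 = 10.99 kPa.
Surcharge term q·N_q = 10.99 × 20.6 = 226.39 kPa; self-weight term 0.5·γ·B·N_γ·s_γ = 0.5 × 15.7 × 2.2 × 18.6 × 0.8 = 256.98 kPa.
q_ult = 226.39 + 256.98 = 483.37 kPa.
Net ultimate: q_net = 483.37 − 10.99 = 472.38 kPa.
q_all(net) = 472.38 / 2.5 = 188.95 kPa.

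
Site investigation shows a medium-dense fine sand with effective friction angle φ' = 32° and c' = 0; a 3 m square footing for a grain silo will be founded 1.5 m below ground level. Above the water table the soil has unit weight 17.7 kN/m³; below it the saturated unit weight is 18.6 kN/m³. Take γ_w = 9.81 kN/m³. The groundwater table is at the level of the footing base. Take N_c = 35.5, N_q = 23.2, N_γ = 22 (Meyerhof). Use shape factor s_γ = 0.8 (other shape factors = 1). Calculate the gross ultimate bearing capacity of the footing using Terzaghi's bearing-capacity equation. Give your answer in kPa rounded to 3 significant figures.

q = γ·D_f = 17.7 × 1.5 = 26.55 kPa.
For the ½γBN_γ term take γ' = 18.6 − 9.81 = 8.79 kN/m³ (soil below base is submerged).
q·N_q = 26.55 × 23.2 = 615.96 kPa
0.5·γ·B·N_γ·s_γ = 0.5 × 8.79 × 3 × 22 × 0.8 = 232.06 kPa
q_ult = 615.96 + 232.06 = 848.02 kPa.

q_ult ≈ 848 kPa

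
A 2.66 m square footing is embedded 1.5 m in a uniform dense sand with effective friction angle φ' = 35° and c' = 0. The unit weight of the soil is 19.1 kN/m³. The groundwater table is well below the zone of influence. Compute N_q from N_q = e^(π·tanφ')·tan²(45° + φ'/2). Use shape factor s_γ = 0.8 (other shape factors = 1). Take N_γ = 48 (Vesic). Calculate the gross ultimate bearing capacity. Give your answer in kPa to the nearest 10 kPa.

tan35° = 0.7002, so N_q = e^(π×0.7002)·tan²(62.5°) = 9.023 × 3.69 = 33.3.
Effective surcharge at the founding depth q = γ·D_f = 19.1 × 1.5 = 28.65 kPa.
q_ult = q·N_q + 0.5·γ·B·N_γ·s_γ
     = 28.65 × 33.296 + 0.5 × 19.1 × 2.66 × 48 × 0.8
     = 953.93 + 975.48 = 1929.4 kPa.

q_ult ≈ 1930 kPa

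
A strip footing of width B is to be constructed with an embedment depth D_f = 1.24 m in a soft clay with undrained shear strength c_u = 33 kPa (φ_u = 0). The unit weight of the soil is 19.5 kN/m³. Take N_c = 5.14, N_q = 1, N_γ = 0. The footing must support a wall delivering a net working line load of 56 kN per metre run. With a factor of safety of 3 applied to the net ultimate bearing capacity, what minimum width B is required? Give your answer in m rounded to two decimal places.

B = 0.99 m

q = γ·D_f = 19.5 × 1.24 = 24.18 kPa.
c·N_c = 33 × 5.14 = 169.62 kPa
q·N_q = 24.18 × 1 = 24.18 kPa
q_ult = 169.62 + 24.18 = 193.8 kPa.
For φ = 0 the ½γBN_γ term vanishes, so q_ult is independent of B. q_net = 193.8 − 24.18 = 169.62 kPa; q_all(net) = 169.62/3 = 56.54 kPa.
Required width B = w / q_all(net) = 56 / 56.54 = 0.99 m.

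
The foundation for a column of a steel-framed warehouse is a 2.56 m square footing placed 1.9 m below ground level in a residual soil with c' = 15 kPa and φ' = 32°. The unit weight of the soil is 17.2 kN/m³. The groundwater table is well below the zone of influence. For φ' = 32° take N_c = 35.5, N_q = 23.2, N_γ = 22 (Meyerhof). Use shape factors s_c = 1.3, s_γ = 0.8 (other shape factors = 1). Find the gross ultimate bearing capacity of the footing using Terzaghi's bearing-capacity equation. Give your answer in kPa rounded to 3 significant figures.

q = γ·D_f = 17.2 × 1.9 = 32.68 kPa.
c·N_c·s_c = 15 × 35.5 × 1.3 = 692.25 kPa
q·N_q = 32.68 × 23.2 = 758.18 kPa
0.5·γ·B·N_γ·s_γ = 0.5 × 17.2 × 2.56 × 22 × 0.8 = 387.48 kPa
q_ult = 692.25 + 758.18 + 387.48 = 1837.9 kPa.

q_ult ≈ 1840 kPa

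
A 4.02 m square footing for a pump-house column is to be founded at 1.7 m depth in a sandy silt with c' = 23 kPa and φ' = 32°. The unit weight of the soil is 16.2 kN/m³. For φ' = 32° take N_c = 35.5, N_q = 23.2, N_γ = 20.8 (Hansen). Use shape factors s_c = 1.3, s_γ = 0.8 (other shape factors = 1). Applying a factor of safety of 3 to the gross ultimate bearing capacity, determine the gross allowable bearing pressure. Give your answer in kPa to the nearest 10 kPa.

q_all ≈ 750 kPa

q = γ·D_f = 16.2 × 1.7 = 27.54 kPa.
c·N_c·s_c = 23 × 35.5 × 1.3 = 1061.5 kPa
q·N_q = 27.54 × 23.2 = 638.93 kPa
0.5·γ·B·N_γ·s_γ = 0.5 × 16.2 × 4.02 × 20.8 × 0.8 = 541.83 kPa
q_ult = 1061.5 + 638.93 + 541.83 = 2242.2 kPa.
q_all = q_ult / FS = 2242.2 / 3 = 747.4 kPa.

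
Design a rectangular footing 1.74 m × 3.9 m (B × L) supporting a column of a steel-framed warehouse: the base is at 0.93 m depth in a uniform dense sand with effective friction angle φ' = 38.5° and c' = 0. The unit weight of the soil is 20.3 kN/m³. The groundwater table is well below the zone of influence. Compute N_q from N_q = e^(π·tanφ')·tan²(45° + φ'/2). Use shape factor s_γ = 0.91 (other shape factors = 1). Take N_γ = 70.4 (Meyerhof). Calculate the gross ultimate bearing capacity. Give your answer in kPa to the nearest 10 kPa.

q_ult ≈ 2120 kPa

tan38.5° = 0.7954, so N_q = e^(π×0.7954)·tan²(64.25°) = 12.17 × 4.298 = 52.31.
q = γ·D_f = 20.3 × 0.93 = 18.879 kPa.
q·N_q = 18.879 × 52.307 = 987.51 kPa
0.5·γ·B·N_γ·s_γ = 0.5 × 20.3 × 1.74 × 70.4 × 0.91 = 1131.4 kPa
q_ult = 987.51 + 1131.4 = 2118.9 kPa.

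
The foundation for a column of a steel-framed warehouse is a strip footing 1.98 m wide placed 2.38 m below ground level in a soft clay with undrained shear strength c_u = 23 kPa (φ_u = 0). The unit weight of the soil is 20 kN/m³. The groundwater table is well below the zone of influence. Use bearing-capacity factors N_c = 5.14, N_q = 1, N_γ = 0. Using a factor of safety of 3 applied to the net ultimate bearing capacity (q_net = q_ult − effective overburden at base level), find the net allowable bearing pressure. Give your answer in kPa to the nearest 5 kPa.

q = γ·D_f = 20 × 2.38 = 47.6 kPa.
c·N_c = 23 × 5.14 = 118.22 kPa
q·N_q = 47.6 × 1 = 47.6 kPa
q_ult = 118.22 + 47.6 = 165.82 kPa.
Net ultimate: q_net = 165.82 − 47.6 = 118.22 kPa.
q_all(net) = 118.22 / 3 = 39.407 kPa.

q_all(net) ≈ 40 kPa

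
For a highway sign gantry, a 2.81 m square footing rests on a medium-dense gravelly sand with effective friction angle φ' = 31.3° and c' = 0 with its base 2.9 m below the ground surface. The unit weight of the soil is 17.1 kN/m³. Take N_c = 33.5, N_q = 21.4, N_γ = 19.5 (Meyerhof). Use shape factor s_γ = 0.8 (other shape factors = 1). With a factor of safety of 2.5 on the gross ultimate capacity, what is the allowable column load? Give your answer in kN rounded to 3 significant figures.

Overburden at base level: q = 17.1 × 2.9 = 49.59 kPa.
Surcharge term q·N_q = 49.59 × 21.4 = 1061.2 kPa; self-weight term 0.5·γ·B·N_γ·s_γ = 0.5 × 17.1 × 2.81 × 19.5 × 0.8 = 374.8 kPa.
q_ult = 1061.2 + 374.8 = 1436 kPa.
Gross allowable pressure q_all = 1436 / 2.5 = 574.41 kPa.
Footing area = 7.8961 m², so allowable column load = 574.41 × 7.8961 = 4535.6 kN.

P_all ≈ 4540 kN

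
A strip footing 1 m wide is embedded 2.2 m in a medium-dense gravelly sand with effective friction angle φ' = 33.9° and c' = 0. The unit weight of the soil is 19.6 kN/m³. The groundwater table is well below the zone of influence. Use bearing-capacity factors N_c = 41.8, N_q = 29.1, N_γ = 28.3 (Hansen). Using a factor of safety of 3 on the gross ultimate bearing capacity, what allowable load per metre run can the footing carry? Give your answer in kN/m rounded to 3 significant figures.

Effective surcharge at the founding depth q = γ·D_f = 19.6 × 2.2 = 43.12 kPa.
q_ult = q·N_q + 0.5·γ·B·N_γ
     = 43.12 × 29.1 + 0.5 × 19.6 × 1 × 28.3
     = 1254.8 + 277.34 = 1532.1 kPa.
Gross allowable pressure q_all = 1532.1 / 3 = 510.71 kPa.
Allowable wall load = q_all × B = 510.71 × 1 = 510.71 kN per metre run.

≈ 511 kN/m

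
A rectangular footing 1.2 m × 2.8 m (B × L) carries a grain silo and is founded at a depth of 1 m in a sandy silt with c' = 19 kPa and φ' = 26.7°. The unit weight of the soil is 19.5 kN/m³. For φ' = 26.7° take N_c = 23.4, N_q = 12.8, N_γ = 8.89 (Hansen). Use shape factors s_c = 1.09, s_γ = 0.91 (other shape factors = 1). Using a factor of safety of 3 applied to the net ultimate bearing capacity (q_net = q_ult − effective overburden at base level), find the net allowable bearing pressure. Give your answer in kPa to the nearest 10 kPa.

q_all(net) ≈ 270 kPa

Effective surcharge at the founding depth q = γ·D_f = 19.5 × 1 = 19.5 kPa.
q_ult = c·N_c·s_c + q·N_q + 0.5·γ·B·N_γ·s_γ
     = 19 × 23.4 × 1.09 + 19.5 × 12.8 + 0.5 × 19.5 × 1.2 × 8.89 × 0.91
     = 484.61 + 249.6 + 94.652 = 828.87 kPa.
Net ultimate: q_net = 828.87 − 19.5 = 809.37 kPa.
q_all(net) = 809.37 / 3 = 269.79 kPa.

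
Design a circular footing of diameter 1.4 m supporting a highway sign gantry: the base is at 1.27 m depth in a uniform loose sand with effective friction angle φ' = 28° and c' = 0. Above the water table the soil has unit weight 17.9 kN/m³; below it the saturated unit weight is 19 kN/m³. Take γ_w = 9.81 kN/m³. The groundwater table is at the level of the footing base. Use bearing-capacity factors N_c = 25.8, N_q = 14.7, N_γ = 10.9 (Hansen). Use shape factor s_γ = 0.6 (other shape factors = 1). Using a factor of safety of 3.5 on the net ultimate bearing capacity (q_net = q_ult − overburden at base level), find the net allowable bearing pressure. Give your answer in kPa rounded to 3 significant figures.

q_all(net) ≈ 101 kPa

Overburden at base level: q = 17.9 × 1.27 = 22.733 kPa.
Below the base the soil is submerged, so the ½γBN_γ term uses γ' = 19 − 9.81 = 9.19 kN/m³.
Surcharge term q·N_q = 22.733 × 14.7 = 334.18 kPa; self-weight term 0.5·γ·B·N_γ·s_γ = 0.5 × 9.19 × 1.4 × 10.9 × 0.6 = 42.072 kPa.
q_ult = 334.18 + 42.072 = 376.25 kPa.
q_net = 376.25 − 22.733 = 353.51 kPa.
q_all(net) = 353.51 / 3.5 = 101 kPa.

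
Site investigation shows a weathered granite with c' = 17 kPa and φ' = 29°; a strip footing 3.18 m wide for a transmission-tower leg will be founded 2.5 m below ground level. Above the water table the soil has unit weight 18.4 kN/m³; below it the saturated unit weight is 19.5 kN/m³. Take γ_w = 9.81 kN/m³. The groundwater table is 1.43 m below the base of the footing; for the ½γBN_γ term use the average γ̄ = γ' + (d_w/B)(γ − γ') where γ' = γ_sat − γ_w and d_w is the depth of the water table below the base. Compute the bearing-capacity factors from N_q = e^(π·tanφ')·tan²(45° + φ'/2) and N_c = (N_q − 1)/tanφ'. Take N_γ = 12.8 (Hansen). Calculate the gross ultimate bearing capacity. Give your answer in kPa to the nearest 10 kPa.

q_ult ≈ 1510 kPa

tan29° = 0.5543, so N_q = e^(π×0.5543)·tan²(59.5°) = 5.705 × 2.882 = 16.44.
N_c = (16.44 − 1)/tan29° = 27.86.
Effective surcharge at the founding depth q = γ·D_f = 18.4 × 2.5 = 46 kPa.
With d_w = 1.43 m < B, γ̄ = 9.69 + (1.43/3.18) × (18.4 − 9.69) = 13.607 kN/m³.
q_ult = c·N_c + q·N_q + 0.5·γ·B·N_γ
     = 17 × 27.86 + 46 × 16.443 + 0.5 × 13.607 × 3.18 × 12.8
     = 473.63 + 756.39 + 276.92 = 1506.9 kPa.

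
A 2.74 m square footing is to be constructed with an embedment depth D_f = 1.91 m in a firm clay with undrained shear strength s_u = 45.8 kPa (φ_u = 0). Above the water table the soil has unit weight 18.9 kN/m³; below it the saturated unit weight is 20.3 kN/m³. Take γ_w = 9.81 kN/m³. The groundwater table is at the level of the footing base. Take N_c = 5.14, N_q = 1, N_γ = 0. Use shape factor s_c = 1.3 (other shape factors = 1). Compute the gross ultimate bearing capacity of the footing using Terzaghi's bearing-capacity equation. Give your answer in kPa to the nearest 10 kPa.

q_ult ≈ 340 kPa

Overburden at base level: q = 18.9 × 1.91 = 36.099 kPa.
Cohesion term c·N_c·s_c = 45.8 × 5.14 × 1.3 = 306.04 kPa; surcharge term q·N_q = 36.099 × 1 = 36.099 kPa.
q_ult = 306.04 + 36.099 = 342.13 kPa.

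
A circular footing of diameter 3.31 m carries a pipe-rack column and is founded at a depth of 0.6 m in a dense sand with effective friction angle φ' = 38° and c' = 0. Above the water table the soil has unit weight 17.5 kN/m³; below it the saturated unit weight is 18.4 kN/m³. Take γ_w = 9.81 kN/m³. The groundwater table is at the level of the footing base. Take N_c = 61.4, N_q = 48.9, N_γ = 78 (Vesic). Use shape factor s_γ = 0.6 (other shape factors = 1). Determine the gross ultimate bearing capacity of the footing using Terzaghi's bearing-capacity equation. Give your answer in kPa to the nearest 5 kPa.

Overburden at base level: q = 17.5 × 0.6 = 10.5 kPa.
Below the base the soil is submerged, so the ½γBN_γ term uses γ' = 18.4 − 9.81 = 8.59 kN/m³.
Surcharge term q·N_q = 10.5 × 48.9 = 513.45 kPa; self-weight term 0.5·γ·B·N_γ·s_γ = 0.5 × 8.59 × 3.31 × 78 × 0.6 = 665.33 kPa.
q_ult = 513.45 + 665.33 = 1178.8 kPa.

q_ult ≈ 1180 kPa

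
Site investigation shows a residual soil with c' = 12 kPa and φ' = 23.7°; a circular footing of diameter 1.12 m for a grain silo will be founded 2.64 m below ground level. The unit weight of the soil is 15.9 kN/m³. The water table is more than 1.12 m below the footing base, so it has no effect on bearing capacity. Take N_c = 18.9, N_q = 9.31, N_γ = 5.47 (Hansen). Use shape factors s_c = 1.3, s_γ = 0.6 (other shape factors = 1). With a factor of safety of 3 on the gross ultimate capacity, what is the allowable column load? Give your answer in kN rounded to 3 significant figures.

Overburden at base level: q = 15.9 × 2.64 = 41.976 kPa.
Cohesion term c·N_c·s_c = 12 × 18.9 × 1.3 = 294.84 kPa; surcharge term q·N_q = 41.976 × 9.31 = 390.8 kPa; self-weight term 0.5·γ·B·N_γ·s_γ = 0.5 × 15.9 × 1.12 × 5.47 × 0.6 = 29.223 kPa.
q_ult = 294.84 + 390.8 + 29.223 = 714.86 kPa.
Gross allowable pressure q_all = 714.86 / 3 = 238.29 kPa.
Footing area = 0.9852 m², so allowable column load = 238.29 × 0.9852 = 234.76 kN.

P_all ≈ 235 kN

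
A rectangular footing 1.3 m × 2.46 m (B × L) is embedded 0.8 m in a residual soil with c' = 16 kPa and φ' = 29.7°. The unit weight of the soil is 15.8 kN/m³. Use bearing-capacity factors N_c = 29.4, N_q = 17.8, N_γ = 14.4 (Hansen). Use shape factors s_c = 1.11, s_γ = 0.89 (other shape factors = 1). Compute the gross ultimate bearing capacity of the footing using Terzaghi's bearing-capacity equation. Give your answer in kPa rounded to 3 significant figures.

q_ult ≈ 879 kPa

q = γ·D_f = 15.8 × 0.8 = 12.64 kPa.
c·N_c·s_c = 16 × 29.4 × 1.11 = 522.14 kPa
q·N_q = 12.64 × 17.8 = 224.99 kPa
0.5·γ·B·N_γ·s_γ = 0.5 × 15.8 × 1.3 × 14.4 × 0.89 = 131.62 kPa
q_ult = 522.14 + 224.99 + 131.62 = 878.76 kPa.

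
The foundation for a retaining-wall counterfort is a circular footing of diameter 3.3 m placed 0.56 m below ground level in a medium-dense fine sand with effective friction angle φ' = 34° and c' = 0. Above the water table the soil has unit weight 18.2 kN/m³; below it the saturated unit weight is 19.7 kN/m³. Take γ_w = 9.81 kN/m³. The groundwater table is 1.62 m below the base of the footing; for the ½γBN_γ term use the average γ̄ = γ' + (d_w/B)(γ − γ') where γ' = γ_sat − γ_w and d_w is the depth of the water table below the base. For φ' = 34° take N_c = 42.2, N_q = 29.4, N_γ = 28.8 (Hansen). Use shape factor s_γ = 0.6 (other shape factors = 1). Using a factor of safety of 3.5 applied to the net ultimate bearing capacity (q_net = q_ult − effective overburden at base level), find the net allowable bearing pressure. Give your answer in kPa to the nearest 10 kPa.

q_all(net) ≈ 200 kPa

Effective surcharge at the founding depth q = γ·D_f = 18.2 × 0.56 = 10.192 kPa.
With d_w = 1.62 m < B, γ̄ = 9.89 + (1.62/3.3) × (18.2 − 9.89) = 13.969 kN/m³.
q_ult = q·N_q + 0.5·γ·B·N_γ·s_γ
     = 10.192 × 29.4 + 0.5 × 13.969 × 3.3 × 28.8 × 0.6
     = 299.64 + 398.3 = 697.94 kPa.
Net ultimate: q_net = 697.94 − 10.192 = 687.75 kPa.
q_all(net) = 687.75 / 3.5 = 196.5 kPa.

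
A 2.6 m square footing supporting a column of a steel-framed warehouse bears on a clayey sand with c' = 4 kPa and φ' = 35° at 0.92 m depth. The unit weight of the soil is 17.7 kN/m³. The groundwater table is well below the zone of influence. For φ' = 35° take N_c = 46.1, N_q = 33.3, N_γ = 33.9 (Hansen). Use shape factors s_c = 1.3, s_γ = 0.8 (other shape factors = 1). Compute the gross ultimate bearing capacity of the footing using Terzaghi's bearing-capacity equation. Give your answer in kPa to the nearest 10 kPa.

Effective surcharge at the founding depth q = γ·D_f = 17.7 × 0.92 = 16.284 kPa.
q_ult = c·N_c·s_c + q·N_q + 0.5·γ·B·N_γ·s_γ
     = 4 × 46.1 × 1.3 + 16.284 × 33.3 + 0.5 × 17.7 × 2.6 × 33.9 × 0.8
     = 239.72 + 542.26 + 624.03 = 1406 kPa.

q_ult ≈ 1410 kPa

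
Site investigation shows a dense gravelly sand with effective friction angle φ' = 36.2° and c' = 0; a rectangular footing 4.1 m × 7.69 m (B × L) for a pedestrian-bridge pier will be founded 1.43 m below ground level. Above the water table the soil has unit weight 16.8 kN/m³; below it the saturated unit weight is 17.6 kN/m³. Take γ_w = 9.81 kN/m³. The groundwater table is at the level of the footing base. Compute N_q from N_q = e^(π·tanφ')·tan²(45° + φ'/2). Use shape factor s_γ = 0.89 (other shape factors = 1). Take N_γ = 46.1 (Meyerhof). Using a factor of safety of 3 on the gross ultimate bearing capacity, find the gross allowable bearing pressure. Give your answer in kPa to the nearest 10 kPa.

q_all ≈ 530 kPa

N_q = e^(π·tan36.2°)·tan²(63.1°) = 38.73.
Overburden at base level: q = 16.8 × 1.43 = 24.024 kPa.
Below the base the soil is submerged, so the ½γBN_γ term uses γ' = 17.6 − 9.81 = 7.79 kN/m³.
Surcharge term q·N_q = 24.024 × 38.725 = 930.33 kPa; self-weight term 0.5·γ·B·N_γ·s_γ = 0.5 × 7.79 × 4.1 × 46.1 × 0.89 = 655.21 kPa.
q_ult = 930.33 + 655.21 = 1585.5 kPa.
q_all = 1585.5 / 3 = 528.52 kPa.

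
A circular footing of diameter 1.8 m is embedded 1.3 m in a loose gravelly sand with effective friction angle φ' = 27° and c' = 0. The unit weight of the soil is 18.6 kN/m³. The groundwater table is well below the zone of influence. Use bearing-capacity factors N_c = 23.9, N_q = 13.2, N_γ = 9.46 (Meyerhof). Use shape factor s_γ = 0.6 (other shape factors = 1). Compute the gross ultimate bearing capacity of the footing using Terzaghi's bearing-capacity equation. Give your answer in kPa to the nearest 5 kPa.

Effective surcharge at the founding depth q = γ·D_f = 18.6 × 1.3 = 24.18 kPa.
q_ult = q·N_q + 0.5·γ·B·N_γ·s_γ
     = 24.18 × 13.2 + 0.5 × 18.6 × 1.8 × 9.46 × 0.6
     = 319.18 + 95.016 = 414.19 kPa.

q_ult ≈ 415 kPa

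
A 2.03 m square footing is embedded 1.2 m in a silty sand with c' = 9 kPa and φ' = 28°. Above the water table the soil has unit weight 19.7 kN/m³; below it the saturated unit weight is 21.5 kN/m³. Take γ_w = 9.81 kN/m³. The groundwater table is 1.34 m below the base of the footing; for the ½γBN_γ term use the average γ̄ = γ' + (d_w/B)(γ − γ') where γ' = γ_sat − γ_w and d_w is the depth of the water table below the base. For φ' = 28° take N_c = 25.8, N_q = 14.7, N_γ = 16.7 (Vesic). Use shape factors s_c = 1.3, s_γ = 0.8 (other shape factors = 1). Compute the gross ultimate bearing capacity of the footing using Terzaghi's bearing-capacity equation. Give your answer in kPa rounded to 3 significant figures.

q = γ·D_f = 19.7 × 1.2 = 23.64 kPa.
γ' = 11.69 kN/m³; averaging over the depth B below the base, γ̄ = γ' + (d_w/B)(γ − γ') = 16.977 kN/m³.
c·N_c·s_c = 9 × 25.8 × 1.3 = 301.86 kPa
q·N_q = 23.64 × 14.7 = 347.51 kPa
0.5·γ·B·N_γ·s_γ = 0.5 × 16.977 × 2.03 × 16.7 × 0.8 = 230.22 kPa
q_ult = 301.86 + 347.51 + 230.22 = 879.59 kPa.

q_ult ≈ 880 kPa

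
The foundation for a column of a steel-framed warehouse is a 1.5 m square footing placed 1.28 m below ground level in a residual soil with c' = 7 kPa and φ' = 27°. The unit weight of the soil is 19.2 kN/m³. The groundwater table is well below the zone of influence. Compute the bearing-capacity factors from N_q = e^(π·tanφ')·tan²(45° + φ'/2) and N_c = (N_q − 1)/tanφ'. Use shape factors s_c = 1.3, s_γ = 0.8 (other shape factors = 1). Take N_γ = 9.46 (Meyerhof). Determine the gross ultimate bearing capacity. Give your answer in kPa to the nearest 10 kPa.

tan27° = 0.5095, so N_q = e^(π×0.5095)·tan²(58.5°) = 4.957 × 2.663 = 13.2.
N_c = (13.2 − 1)/tan27° = 23.94.
Overburden at base level: q = 19.2 × 1.28 = 24.576 kPa.
Cohesion term c·N_c·s_c = 7 × 23.942 × 1.3 = 217.87 kPa; surcharge term q·N_q = 24.576 × 13.199 = 324.38 kPa; self-weight term 0.5·γ·B·N_γ·s_γ = 0.5 × 19.2 × 1.5 × 9.46 × 0.8 = 108.98 kPa.
q_ult = 217.87 + 324.38 + 108.98 = 651.24 kPa.

q_ult ≈ 650 kPa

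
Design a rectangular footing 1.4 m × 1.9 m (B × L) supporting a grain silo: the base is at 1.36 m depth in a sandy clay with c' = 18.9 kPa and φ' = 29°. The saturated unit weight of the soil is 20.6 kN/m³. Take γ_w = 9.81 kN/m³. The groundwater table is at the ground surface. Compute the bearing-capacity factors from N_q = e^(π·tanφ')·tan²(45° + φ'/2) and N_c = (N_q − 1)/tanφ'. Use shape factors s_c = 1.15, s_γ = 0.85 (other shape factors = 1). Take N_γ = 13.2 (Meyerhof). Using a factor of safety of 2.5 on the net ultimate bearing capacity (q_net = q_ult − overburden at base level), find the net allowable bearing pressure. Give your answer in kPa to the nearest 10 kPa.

q_all(net) ≈ 370 kPa

N_q = e^(π·tan29°)·tan²(59.5°) = 16.44; N_c = (N_q − 1)/tanφ' = 27.86.
With the water table at the surface the whole profile is submerged: γ' = 20.6 − 9.81 = 10.79 kN/m³, so q = γ'·D_f = 14.674 kPa; the same γ' applies in the ½γBN_γ term.
q_ult = c·N_c·s_c + q·N_q + 0.5·γ·B·N_γ·s_γ
     = 18.9 × 27.86 × 1.15 + 14.674 × 16.443 + 0.5 × 10.79 × 1.4 × 13.2 × 0.85
     = 605.55 + 241.3 + 84.745 = 931.59 kPa.
q_net = 931.59 − 14.674 = 916.91 kPa.
q_all(net) = 916.91 / 2.5 = 366.77 kPa.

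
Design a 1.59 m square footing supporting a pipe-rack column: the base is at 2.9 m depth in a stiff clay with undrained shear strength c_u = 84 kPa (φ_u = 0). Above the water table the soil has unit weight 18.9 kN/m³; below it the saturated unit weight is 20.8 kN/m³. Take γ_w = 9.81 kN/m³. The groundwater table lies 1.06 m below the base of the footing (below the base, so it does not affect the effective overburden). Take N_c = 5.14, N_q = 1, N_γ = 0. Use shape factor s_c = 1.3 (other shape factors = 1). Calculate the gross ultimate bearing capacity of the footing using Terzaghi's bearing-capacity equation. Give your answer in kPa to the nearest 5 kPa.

q_ult ≈ 615 kPa

Overburden at base level: q = 18.9 × 2.9 = 54.81 kPa.
Cohesion term c·N_c·s_c = 84 × 5.14 × 1.3 = 561.29 kPa; surcharge term q·N_q = 54.81 × 1 = 54.81 kPa.
q_ult = 561.29 + 54.81 = 616.1 kPa.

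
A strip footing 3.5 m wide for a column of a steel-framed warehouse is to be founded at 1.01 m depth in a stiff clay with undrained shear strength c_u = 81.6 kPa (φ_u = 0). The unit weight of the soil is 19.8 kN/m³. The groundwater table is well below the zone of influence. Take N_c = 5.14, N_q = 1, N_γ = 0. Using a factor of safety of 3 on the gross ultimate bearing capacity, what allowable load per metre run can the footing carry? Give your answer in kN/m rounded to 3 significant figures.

≈ 513 kN/m

q = γ·D_f = 19.8 × 1.01 = 19.998 kPa.
c·N_c = 81.6 × 5.14 = 419.42 kPa
q·N_q = 19.998 × 1 = 19.998 kPa
q_ult = 419.42 + 19.998 = 439.42 kPa.
Gross allowable pressure q_all = 439.42 / 3 = 146.47 kPa.
Allowable wall load = q_all × B = 146.47 × 3.5 = 512.66 kN per metre run.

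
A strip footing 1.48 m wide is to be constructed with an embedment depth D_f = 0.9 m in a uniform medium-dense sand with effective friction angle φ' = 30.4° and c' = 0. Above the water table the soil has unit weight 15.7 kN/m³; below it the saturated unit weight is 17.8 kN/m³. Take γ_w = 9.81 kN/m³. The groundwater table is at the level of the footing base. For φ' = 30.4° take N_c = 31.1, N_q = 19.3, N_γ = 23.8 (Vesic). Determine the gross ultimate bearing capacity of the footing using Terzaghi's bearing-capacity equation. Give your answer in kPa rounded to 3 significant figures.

q_ult ≈ 413 kPa

Effective surcharge at the founding depth q = γ·D_f = 15.7 × 0.9 = 14.13 kPa.
The water table coincides with the base, so in the self-weight term γ → γ' = 7.99 kN/m³.
q_ult = q·N_q + 0.5·γ·B·N_γ
     = 14.13 × 19.3 + 0.5 × 7.99 × 1.48 × 23.8
     = 272.71 + 140.72 = 413.43 kPa.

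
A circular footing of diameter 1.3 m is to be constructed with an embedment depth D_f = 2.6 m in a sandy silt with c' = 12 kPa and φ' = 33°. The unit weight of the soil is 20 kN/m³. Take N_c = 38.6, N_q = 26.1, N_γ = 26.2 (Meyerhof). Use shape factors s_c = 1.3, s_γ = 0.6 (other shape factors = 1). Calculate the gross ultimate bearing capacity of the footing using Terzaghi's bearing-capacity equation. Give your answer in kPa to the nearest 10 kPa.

q_ult ≈ 2160 kPa

Overburden at base level: q = 20 × 2.6 = 52 kPa.
Cohesion term c·N_c·s_c = 12 × 38.6 × 1.3 = 602.16 kPa; surcharge term q·N_q = 52 × 26.1 = 1357.2 kPa; self-weight term 0.5·γ·B·N_γ·s_γ = 0.5 × 20 × 1.3 × 26.2 × 0.6 = 204.36 kPa.
q_ult = 602.16 + 1357.2 + 204.36 = 2163.7 kPa.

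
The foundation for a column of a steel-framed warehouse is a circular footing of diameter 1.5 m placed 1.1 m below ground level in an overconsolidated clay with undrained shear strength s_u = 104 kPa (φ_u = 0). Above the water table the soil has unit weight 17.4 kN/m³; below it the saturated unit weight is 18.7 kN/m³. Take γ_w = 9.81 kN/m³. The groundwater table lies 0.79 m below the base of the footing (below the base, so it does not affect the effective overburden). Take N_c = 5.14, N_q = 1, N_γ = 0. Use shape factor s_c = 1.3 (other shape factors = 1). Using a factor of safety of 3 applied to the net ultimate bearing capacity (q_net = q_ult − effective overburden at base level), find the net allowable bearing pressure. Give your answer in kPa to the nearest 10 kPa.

Effective surcharge at the founding depth q = γ·D_f = 17.4 × 1.1 = 19.14 kPa.
q_ult = c·N_c·s_c + q·N_q
     = 104 × 5.14 × 1.3 + 19.14 × 1
     = 694.93 + 19.14 = 714.07 kPa.
Net ultimate: q_net = 714.07 − 19.14 = 694.93 kPa.
q_all(net) = 694.93 / 3 = 231.64 kPa.

q_all(net) ≈ 230 kPa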